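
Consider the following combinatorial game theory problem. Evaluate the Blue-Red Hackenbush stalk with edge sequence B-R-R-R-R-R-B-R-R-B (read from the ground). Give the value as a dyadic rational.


Edges (from ground): B-R-R-R-R-R-B-R-R-B
By Berlekamp's sign-expansion rule, a Blue-Red Hackenbush stalk has the value of the surreal number whose sign sequence is the edge sequence with B -> + and R -> -.
Sign sequence: +-----+--+
Trace the sign expansion in the surreal number tree, starting from 0:
Edge 1: B (sign +) -> bounds (0, +inf), value = 1
Edge 2: R (sign -) -> bounds (0, 1), value = 1/2
Edge 3: R (sign -) -> bounds (0, 1/2), value = 1/4
Edge 4: R (sign -) -> bounds (0, 1/4), value = 1/8
Edge 5: R (sign -) -> bounds (0, 1/8), value = 1/16
Edge 6: R (sign -) -> bounds (0, 1/16), value = 1/32
Edge 7: B (sign +) -> bounds (1/32, 1/16), value = 3/64
Edge 8: R (sign -) -> bounds (1/32, 3/64), value = 5/128
Edge 9: R (sign -) -> bounds (1/32, 5/128), value = 9/256
Edge 10: B (sign +) -> bounds (9/256, 5/128), value = 19/512
Game value = 19/512

19/512


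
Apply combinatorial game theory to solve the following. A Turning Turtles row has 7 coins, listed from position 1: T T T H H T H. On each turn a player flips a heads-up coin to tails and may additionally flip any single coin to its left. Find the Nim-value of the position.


Coins: T T T H H T H
Key fact: a single head at position k behaves exactly like a Nim heap of size k (turning it to T and optionally flipping a coin at j < k corresponds to moving the heap from k to j, or to 0), and heads combine as a disjunctive sum (two heads at the same place would cancel, matching j XOR j = 0). So the Nim-value is the XOR of the 1-indexed positions of the heads.
Face-up positions (1-indexed): [4, 5, 7]
XOR 0 with 4: 0 XOR 4 = 4
XOR 4 with 5: 4 XOR 5 = 1
XOR 1 with 7: 1 XOR 7 = 6
Nim-value = 6

6


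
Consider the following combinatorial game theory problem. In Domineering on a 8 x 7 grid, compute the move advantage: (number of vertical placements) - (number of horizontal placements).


Board is 8 x 7 (rows x cols).
Left (vertical) placements: (rows-1) * cols = 7 * 7 = 49
Right (horizontal) placements: rows * (cols-1) = 8 * 6 = 48
Advantage = Left - Right = 49 - 48 = 1

1


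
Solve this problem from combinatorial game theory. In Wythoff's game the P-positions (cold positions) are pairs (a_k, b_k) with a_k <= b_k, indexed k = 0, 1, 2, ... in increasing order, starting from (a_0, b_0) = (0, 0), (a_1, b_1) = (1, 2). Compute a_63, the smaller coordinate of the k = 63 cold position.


By Wythoff's theorem, a_k = floor(k * phi) and b_k = floor(k * phi^2) = a_k + k, where phi = (1 + sqrt(5))/2 is the golden ratio.
phi = (1 + sqrt(5))/2 = 1.618034
k = 63
k * phi = 63 * 1.618034 = 101.936141
a_63 = floor(k * phi) = 101

101


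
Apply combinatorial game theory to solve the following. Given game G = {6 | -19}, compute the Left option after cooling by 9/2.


Original game: {6 | -19} (a switch {a | b} with a > b).
Cooling by t (for t below the temperature (a - b)/2 = 25/2) taxes each move by t: {a | b} cooled by t is {a - t | b + t}.
Cooling amount: t = 9/2
Cooled Left option: 6 - 9/2 = 3/2
Cooled Right option: -19 + 9/2 = -29/2
Cooled game: {3/2 | -29/2}
Left option = 3/2

3/2


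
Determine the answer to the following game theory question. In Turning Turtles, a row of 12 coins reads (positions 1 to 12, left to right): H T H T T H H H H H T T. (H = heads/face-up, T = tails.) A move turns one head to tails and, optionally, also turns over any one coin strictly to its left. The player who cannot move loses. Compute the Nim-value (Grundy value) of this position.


Coins: H T H T T H H H H H T T
Key fact: a single head at position k behaves exactly like a Nim heap of size k (turning it to T and optionally flipping a coin at j < k corresponds to moving the heap from k to j, or to 0), and heads combine as a disjunctive sum (two heads at the same place would cancel, matching j XOR j = 0). So the Nim-value is the XOR of the 1-indexed positions of the heads.
Face-up positions (1-indexed): [1, 3, 6, 7, 8, 9, 10]
XOR 0 with 1: 0 XOR 1 = 1
XOR 1 with 3: 1 XOR 3 = 2
XOR 2 with 6: 2 XOR 6 = 4
XOR 4 with 7: 4 XOR 7 = 3
XOR 3 with 8: 3 XOR 8 = 11
XOR 11 with 9: 11 XOR 9 = 2
XOR 2 with 10: 2 XOR 10 = 8
Nim-value = 8

8


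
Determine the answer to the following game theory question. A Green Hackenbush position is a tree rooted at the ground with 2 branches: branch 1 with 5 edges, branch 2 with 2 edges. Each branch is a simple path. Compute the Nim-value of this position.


The tree has 2 branches from the ground vertex.
In Green Hackenbush, the Nim-value of a simple path of length k is k.
Branch 1: length 5, Nim-value = 5
Branch 2: length 2, Nim-value = 2
Total Nim-value = XOR of all branch values:
0 XOR 5 = 5
5 XOR 2 = 7
Nim-value of the tree = 7

7


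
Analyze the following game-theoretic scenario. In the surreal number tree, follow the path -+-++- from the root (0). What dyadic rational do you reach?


Sign expansion: -+-++-
Rule: track bounds (lo, hi), initially (-inf, +inf). On '+', the current value becomes lo and we move to the simplest number in (value, hi): value + 1 if hi = +inf, otherwise the midpoint (value + hi)/2. On '-', the current value becomes hi and we move to value - 1 if lo = -inf, otherwise the midpoint (lo + value)/2.
Start at 0.
Step 1: sign = -, move left. Bounds: (-inf, 0). Value = -1
Step 2: sign = +, move right. Bounds: (-1, 0). Value = -1/2
Step 3: sign = -, move left. Bounds: (-1, -1/2). Value = -3/4
Step 4: sign = +, move right. Bounds: (-3/4, -1/2). Value = -5/8
Step 5: sign = +, move right. Bounds: (-5/8, -1/2). Value = -9/16
Step 6: sign = -, move left. Bounds: (-5/8, -9/16). Value = -19/32
The surreal number with sign expansion -+-++- is -19/32.

-19/32


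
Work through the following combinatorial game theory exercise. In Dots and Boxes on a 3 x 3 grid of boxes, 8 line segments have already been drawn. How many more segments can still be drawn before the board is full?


Grid: 3 x 3 boxes, i.e. 4 rows and 4 columns of dots.
Horizontal edges: (rows + 1) * cols = 4 * 3 = 12
Vertical edges: rows * (cols + 1) = 3 * 4 = 12
Total edges: 12 + 12 = 24
Edges drawn: 8
Remaining: 24 - 8 = 16

16


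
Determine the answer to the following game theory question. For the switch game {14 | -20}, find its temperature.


The game is {14 | -20}, a switch {a | b} with numbers a > b.
Cooling {a | b} by t gives {a - t | b + t}, which stops being hot when a - t = b + t, i.e. at t = (a - b)/2. So the temperature of a switch is (a - b)/2.
Temperature = (Left option - Right option) / 2
= (14 - (-20)) / 2
= 34 / 2
= 17

17


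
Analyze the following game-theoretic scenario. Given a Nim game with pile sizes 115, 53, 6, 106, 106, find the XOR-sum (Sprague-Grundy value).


We need the XOR (exclusive or) of all pile sizes.
After XOR-ing pile 1 (size 115): 0 XOR 115 = 115
After XOR-ing pile 2 (size 53): 115 XOR 53 = 70
After XOR-ing pile 3 (size 6): 70 XOR 6 = 64
After XOR-ing pile 4 (size 106): 64 XOR 106 = 42
After XOR-ing pile 5 (size 106): 42 XOR 106 = 64
The Nim-value of this position is 64.

64


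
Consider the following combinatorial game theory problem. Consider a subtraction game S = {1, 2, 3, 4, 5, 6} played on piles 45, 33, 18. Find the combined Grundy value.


Subtraction set: {1, 2, 3, 4, 5, 6}
For this subtraction set, G(n) = n mod 7 (period = max + 1 = 7).
Pile 1 (size 45): G(45) = 45 mod 7 = 3
Pile 2 (size 33): G(33) = 33 mod 7 = 5
Pile 3 (size 18): G(18) = 18 mod 7 = 4
Total Grundy value = XOR of all: 3 XOR 5 XOR 4 = 2

2


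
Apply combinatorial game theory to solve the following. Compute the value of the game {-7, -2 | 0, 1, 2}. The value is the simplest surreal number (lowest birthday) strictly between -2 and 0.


Left options: {-7, -2}, max = -2
Right options: {0, 1, 2}, min = 0
All options are numbers and max(Left) < min(Right), so by the simplicity theorem the value is the simplest (earliest-born) number strictly between -2 and 0.
The only integer strictly between -2 and 0 is -1.
No non-integer in the interval can be simpler: if x is a non-integer in the interval, then floor(x) or ceil(x) also lies in the interval (the interval contains an integer), and both are proper prefixes of x's sign expansion, i.e. born earlier. So the game value is -1.
Game value = -1

-1


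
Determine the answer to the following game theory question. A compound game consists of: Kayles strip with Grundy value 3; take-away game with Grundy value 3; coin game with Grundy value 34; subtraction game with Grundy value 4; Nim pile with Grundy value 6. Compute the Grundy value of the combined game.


By the Sprague-Grundy theorem, the Grundy value of a sum of games is the XOR of individual Grundy values.
Kayles strip: Grundy value = 3. Running XOR: 0 XOR 3 = 3
take-away game: Grundy value = 3. Running XOR: 3 XOR 3 = 0
coin game: Grundy value = 34. Running XOR: 0 XOR 34 = 34
subtraction game: Grundy value = 4. Running XOR: 34 XOR 4 = 38
Nim pile: Grundy value = 6. Running XOR: 38 XOR 6 = 32
The combined Grundy value is 32.

32


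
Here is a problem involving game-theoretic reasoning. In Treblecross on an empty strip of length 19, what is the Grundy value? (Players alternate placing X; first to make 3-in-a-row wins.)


Treblecross: place X on empty cells; 3-in-a-row wins.
Playing within two cells of an existing X lets the opponent win at once, so sensible play treats the cells i-2..i+2 around each X as dead. The player left with no safe cell loses, so this is a normal-play take-away game on strips of safe cells.
Placing X at cell i (0-indexed) of a strip of k safe cells leaves independent strips of sizes max(0, i-2) and max(0, k-i-3). Hence G(k) = mex{ G(max(0,i-2)) XOR G(max(0,k-i-3)) : 0 <= i < k }, with G(0) = 0.
G(1): splits (0,0):0^0=0 -> mex({0}) = 1
G(2): splits (0,0):0^0=0 -> mex({0}) = 1
G(3): splits (0,0):0^0=0 -> mex({0}) = 1
G(4): splits (0,1):0^1=1 (0,0):0^0=0 -> mex({0, 1}) = 2
G(5): splits (0,2):0^1=1 (0,1):0^1=1 (0,0):0^0=0 -> mex({0, 1}) = 2
G(6) = mex({1}) = 0
G(7) = mex({0, 1, 2}) = 3
G(8) = mex({0, 1, 2}) = 3
G(9) = mex({0, 2}) = 1
G(10) = mex({0, 2, 3}) = 1
G(11) = mex({0, 3}) = 1
G(12) = mex({1, 3}) = 0
G(13) = mex({0, 1, 2, 3}) = 4
G(14) = mex({0, 1, 2}) = 3
G(15) = mex({0, 1, 2}) = 3
G(16) = mex({0, 1, 2, 4}) = 3
G(17) = mex({0, 1, 3, 4}) = 2
G(18) = mex({0, 1, 3, 4}) = 2
G(19) = mex({0, 1, 3, 5}) = 2
Therefore G(19) = 2.

2


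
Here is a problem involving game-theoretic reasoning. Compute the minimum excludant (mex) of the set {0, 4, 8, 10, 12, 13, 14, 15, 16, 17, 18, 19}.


Set = {0, 4, 8, 10, 12, 13, 14, 15, 16, 17, 18, 19}
0 is in the set.
1 is NOT in the set. This is the mex.
mex = 1

1


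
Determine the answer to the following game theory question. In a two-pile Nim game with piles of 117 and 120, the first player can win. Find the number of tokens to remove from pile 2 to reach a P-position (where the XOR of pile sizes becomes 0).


Piles: 117 and 120
Current XOR: 117 XOR 120 = 13 (non-zero, so this is an N-position).
To make the XOR zero, we need to find a move that balances the piles.
For pile 2 (size 120): target = 120 XOR 13 = 117
We reduce pile 2 from 120 to 117.
Tokens removed: 120 - 117 = 3
Verification: 117 XOR 117 = 0

3


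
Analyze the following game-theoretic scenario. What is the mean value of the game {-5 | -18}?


Game = {-5 | -18}, a switch {a | b} with numbers a > b.
Its thermograph has left wall a - t and right wall b + t, which meet at t = (a - b)/2, where both equal (a + b)/2. So the mast (mean value) is at (a + b)/2.
Mean = (-5 + (-18))/2 = -23/2 = -23/2

-23/2


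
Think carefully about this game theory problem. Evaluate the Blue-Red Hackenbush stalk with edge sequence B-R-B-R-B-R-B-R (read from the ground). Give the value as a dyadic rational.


Edges (from ground): B-R-B-R-B-R-B-R
By Berlekamp's sign-expansion rule, a Blue-Red Hackenbush stalk has the value of the surreal number whose sign sequence is the edge sequence with B -> + and R -> -.
Sign sequence: +-+-+-+-
Trace the sign expansion in the surreal number tree, starting from 0:
Edge 1: B (sign +) -> bounds (0, +inf), value = 1
Edge 2: R (sign -) -> bounds (0, 1), value = 1/2
Edge 3: B (sign +) -> bounds (1/2, 1), value = 3/4
Edge 4: R (sign -) -> bounds (1/2, 3/4), value = 5/8
Edge 5: B (sign +) -> bounds (5/8, 3/4), value = 11/16
Edge 6: R (sign -) -> bounds (5/8, 11/16), value = 21/32
Edge 7: B (sign +) -> bounds (21/32, 11/16), value = 43/64
Edge 8: R (sign -) -> bounds (21/32, 43/64), value = 85/128
Game value = 85/128

85/128


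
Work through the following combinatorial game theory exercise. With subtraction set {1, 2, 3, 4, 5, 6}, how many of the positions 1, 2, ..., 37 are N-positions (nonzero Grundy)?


Subtraction set S = {1, 2, 3, 4, 5, 6}, so G(n) = n mod 7.
G(n) = 0 when n is a multiple of 7.
Multiples of 7 in [1, 37]: 5
N-positions (nonzero Grundy) = 37 - 5 = 32

32


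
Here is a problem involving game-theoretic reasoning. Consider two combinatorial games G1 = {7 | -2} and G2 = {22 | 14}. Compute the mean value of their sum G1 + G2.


G1 = {7 | -2}, G2 = {22 | 14}
Each is a switch {a | b} with numbers a > b; its mean value is (a + b)/2, and mean value is additive over game sums: m(G1 + G2) = m(G1) + m(G2).
Mean of G1 = (7 + (-2))/2 = 5/2 = 5/2
Mean of G2 = (22 + (14))/2 = 36/2 = 18
Mean of G1 + G2 = 5/2 + 18 = 41/2

41/2


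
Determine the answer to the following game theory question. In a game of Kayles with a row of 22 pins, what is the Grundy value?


Kayles: a move removes 1 or 2 adjacent pins from a contiguous row.
Removing pins from a row of k leaves two independent rows (a, b) with a + b = k - 1 (one pin) or a + b = k - 2 (two pins); an end removal gives a = 0.
By Sprague-Grundy, G(k) = mex{ G(a) XOR G(b) } over all these splits. G(0) = 0.
G(1): splits (0,0):0^0=0 -> mex({0}) = 1
G(2): splits (0,1):0^1=1 (0,0):0^0=0 -> mex({0, 1}) = 2
G(3): splits (0,2):0^2=2 (1,1):1^1=0 (0,1):0^1=1 -> mex({0, 1, 2}) = 3
G(4): splits (0,3):0^3=3 (1,2):1^2=3 (0,2):0^2=2 (1,1):1^1=0 -> mex({0, 2, 3}) = 1
G(5): splits (0,4):0^1=1 (1,3):1^3=2 (2,2):2^2=0 (0,3):0^3=3 (1,2):1^2=3 -> mex({0, 1, 2, 3}) = 4
G(6) = mex({0, 1, 2, 4}) = 3
G(7) = mex({0, 1, 3, 4, 5}) = 2
G(8) = mex({0, 2, 3, 5, 6}) = 1
G(9) = mex({0, 1, 2, 3, 6, 7}) = 4
G(10) = mex({0, 1, 3, 4, 5, 7}) = 2
G(11) = mex({0, 1, 2, 3, 4, 5}) = 6
G(12) = mex({0, 1, 2, 3, 5, 6, 7}) = 4
G(13) = mex({0, 2, 3, 4, 6, 7}) = 1
G(14) = mex({0, 1, 4, 5, 6, 7}) = 2
G(15) = mex({0, 1, 2, 3, 4, 5, 6}) = 7
G(16) = mex({0, 2, 3, 5, 6, 7}) = 1
G(17) = mex({0, 1, 2, 3, 5, 6, 7}) = 4
G(18) = mex({0, 1, 2, 4, 5, 6}) = 3
G(19) = mex({0, 1, 3, 4, 5, 7}) = 2
G(20) = mex({0, 2, 3, 4, 5, 6, 7}) = 1
G(21) = mex({0, 1, 2, 3, 5, 6, 7}) = 4
G(22) = mex({0, 1, 2, 3, 4, 5, 7}) = 6
Therefore G(22) = 6.

6


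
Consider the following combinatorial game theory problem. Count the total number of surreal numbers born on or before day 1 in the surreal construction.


Day 0: {|} = 0 is born. Count = 1.
Day n: the number of surreal numbers born by day n is 2^(n+1) - 1.
By day 0: 2^1 - 1 = 1
By day 1: 2^2 - 1 = 3
By day 1: 3 surreal numbers.

3


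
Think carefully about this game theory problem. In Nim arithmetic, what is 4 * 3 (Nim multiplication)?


Nim multiplication is bilinear over XOR: (u XOR v) * w = (u*w) XOR (v*w).
So we split each operand into its bit components and XOR the pairwise Nim products.
4 = 4 (as XOR of powers of 2).
3 = 1 + 2 (as XOR of powers of 2).
Using the standard Nim-product table on single bits:
  2*2 = 3,   2*4 = 8,   2*8 = 12,
  4*4 = 6,   4*8 = 11,  8*8 = 13,
and  1*x = x (identity), k*l = l*k (commutative).
Pairwise Nim products:
  4 * 1 = 4
  4 * 2 = 8
XOR them: 4 XOR 8 = 12.
Result: 4 * 3 = 12 (in Nim).

12


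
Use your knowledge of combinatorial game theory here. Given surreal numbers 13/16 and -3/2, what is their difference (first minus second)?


x = 13/16, y = -3/2
Converting to common denominator: 16
x = 13/16, y = -24/16
x - y = 13/16 - -3/2 = 37/16

37/16


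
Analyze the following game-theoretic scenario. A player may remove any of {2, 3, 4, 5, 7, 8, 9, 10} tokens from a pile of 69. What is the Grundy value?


The subtraction set is S = {2, 3, 4, 5, 7, 8, 9, 10}.
G(k) = mex{ G(k - s) : s in S, s <= k }. We compute iteratively: G(0) = 0.
G(1) = mex({}) = 0
G(2) = mex({0}) = 1
G(3) = mex({0}) = 1
G(4) = mex({0, 1}) = 2
G(5) = mex({0, 1}) = 2
G(6) = mex({0, 1, 2}) = 3
G(7) = mex({0, 1, 2}) = 3
G(8) = mex({0, 1, 2, 3}) = 4
G(9) = mex({0, 1, 2, 3}) = 4
G(10) = mex({0, 1, 2, 3, 4}) = 5
G(11) = mex({0, 1, 2, 3, 4}) = 5
G(12) = mex({1, 2, 3, 4, 5}) = 0
G(13) = mex({1, 2, 3, 4, 5}) = 0
G(14) = mex({0, 2, 3, 4, 5}) = 1
G(15) = mex({0, 2, 3, 4, 5}) = 1
G(16) = mex({0, 1, 3, 4, 5}) = 2
G(17) = mex({0, 1, 3, 4, 5}) = 2
G(18) = mex({0, 1, 2, 4, 5}) = 3
G(19) = mex({0, 1, 2, 4, 5}) = 3
G(20) = mex({0, 1, 2, 3, 5}) = 4
G(21) = mex({0, 1, 2, 3, 5}) = 4
Observe that G(12)..G(21) = 0, 0, 1, 1, 2, 2, 3, 3, 4, 4 repeats G(0)..G(9) = 0, 0, 1, 1, 2, 2, 3, 3, 4, 4.
For k >= max(S) = 10, G(k) is determined by the previous 10 values G(k-10)..G(k-1); a window of 10 consecutive values has recurred shifted by 12, so by induction G(k + 12) = G(k) for all k >= 0: the sequence is periodic from the start with period 12.
One period: G(0..11) = 0, 0, 1, 1, 2, 2, 3, 3, 4, 4, 5, 5.
69 mod 12 = 9, so G(69) = G(9) = 4.

4


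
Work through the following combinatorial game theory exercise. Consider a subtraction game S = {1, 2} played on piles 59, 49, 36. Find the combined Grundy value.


Subtraction set: {1, 2}
For this subtraction set, G(n) = n mod 3 (period = max + 1 = 3).
Pile 1 (size 59): G(59) = 59 mod 3 = 2
Pile 2 (size 49): G(49) = 49 mod 3 = 1
Pile 3 (size 36): G(36) = 36 mod 3 = 0
Total Grundy value = XOR of all: 2 XOR 1 XOR 0 = 3

3


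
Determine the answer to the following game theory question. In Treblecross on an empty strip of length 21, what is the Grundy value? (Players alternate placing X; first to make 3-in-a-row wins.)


Treblecross: place X on empty cells; 3-in-a-row wins.
Playing within two cells of an existing X lets the opponent win at once, so sensible play treats the cells i-2..i+2 around each X as dead. The player left with no safe cell loses, so this is a normal-play take-away game on strips of safe cells.
Placing X at cell i (0-indexed) of a strip of k safe cells leaves independent strips of sizes max(0, i-2) and max(0, k-i-3). Hence G(k) = mex{ G(max(0,i-2)) XOR G(max(0,k-i-3)) : 0 <= i < k }, with G(0) = 0.
G(1): splits (0,0):0^0=0 -> mex({0}) = 1
G(2): splits (0,0):0^0=0 -> mex({0}) = 1
G(3): splits (0,0):0^0=0 -> mex({0}) = 1
G(4): splits (0,1):0^1=1 (0,0):0^0=0 -> mex({0, 1}) = 2
G(5): splits (0,2):0^1=1 (0,1):0^1=1 (0,0):0^0=0 -> mex({0, 1}) = 2
G(6) = mex({1}) = 0
G(7) = mex({0, 1, 2}) = 3
G(8) = mex({0, 1, 2}) = 3
G(9) = mex({0, 2}) = 1
G(10) = mex({0, 2, 3}) = 1
G(11) = mex({0, 3}) = 1
G(12) = mex({1, 3}) = 0
G(13) = mex({0, 1, 2, 3}) = 4
G(14) = mex({0, 1, 2}) = 3
G(15) = mex({0, 1, 2}) = 3
G(16) = mex({0, 1, 2, 4}) = 3
G(17) = mex({0, 1, 3, 4}) = 2
G(18) = mex({0, 1, 3, 4}) = 2
G(19) = mex({0, 1, 3, 5}) = 2
G(20) = mex({0, 1, 2, 3, 5}) = 4
G(21) = mex({0, 1, 2, 3, 5}) = 4
Therefore G(21) = 4.

4


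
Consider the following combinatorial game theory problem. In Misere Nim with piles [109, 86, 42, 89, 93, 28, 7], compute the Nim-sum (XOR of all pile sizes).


We need the XOR (exclusive or) of all pile sizes.
After XOR-ing pile 1 (size 109): 0 XOR 109 = 109
After XOR-ing pile 2 (size 86): 109 XOR 86 = 59
After XOR-ing pile 3 (size 42): 59 XOR 42 = 17
After XOR-ing pile 4 (size 89): 17 XOR 89 = 72
After XOR-ing pile 5 (size 93): 72 XOR 93 = 21
After XOR-ing pile 6 (size 28): 21 XOR 28 = 9
After XOR-ing pile 7 (size 7): 9 XOR 7 = 14
The Nim-value of this position is 14.

14


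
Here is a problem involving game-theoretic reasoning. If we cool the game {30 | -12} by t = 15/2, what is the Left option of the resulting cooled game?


Original game: {30 | -12} (a switch {a | b} with a > b).
Cooling by t (for t below the temperature (a - b)/2 = 21) taxes each move by t: {a | b} cooled by t is {a - t | b + t}.
Cooling amount: t = 15/2
Cooled Left option: 30 - 15/2 = 45/2
Cooled Right option: -12 + 15/2 = -9/2
Cooled game: {45/2 | -9/2}
Left option = 45/2

45/2


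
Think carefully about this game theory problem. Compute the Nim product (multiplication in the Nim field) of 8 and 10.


Nim multiplication is bilinear over XOR: (u XOR v) * w = (u*w) XOR (v*w).
So we split each operand into its bit components and XOR the pairwise Nim products.
8 = 8 (as XOR of powers of 2).
10 = 2 + 8 (as XOR of powers of 2).
Using the standard Nim-product table on single bits:
  2*2 = 3,   2*4 = 8,   2*8 = 12,
  4*4 = 6,   4*8 = 11,  8*8 = 13,
and  1*x = x (identity), k*l = l*k (commutative).
Pairwise Nim products:
  8 * 2 = 12
  8 * 8 = 13
XOR them: 12 XOR 13 = 1.
Result: 8 * 10 = 1 (in Nim).

1


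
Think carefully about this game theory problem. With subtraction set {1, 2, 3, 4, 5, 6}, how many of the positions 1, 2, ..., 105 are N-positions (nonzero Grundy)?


Subtraction set S = {1, 2, 3, 4, 5, 6}, so G(n) = n mod 7.
G(n) = 0 when n is a multiple of 7.
Multiples of 7 in [1, 105]: 15
N-positions (nonzero Grundy) = 105 - 15 = 90

90


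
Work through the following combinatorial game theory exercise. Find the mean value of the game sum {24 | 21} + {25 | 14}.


G1 = {24 | 21}, G2 = {25 | 14}
Each is a switch {a | b} with numbers a > b; its mean value is (a + b)/2, and mean value is additive over game sums: m(G1 + G2) = m(G1) + m(G2).
Mean of G1 = (24 + (21))/2 = 45/2 = 45/2
Mean of G2 = (25 + (14))/2 = 39/2 = 39/2
Mean of G1 + G2 = 45/2 + 39/2 = 42

42


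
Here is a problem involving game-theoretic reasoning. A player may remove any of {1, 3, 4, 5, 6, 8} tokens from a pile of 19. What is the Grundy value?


The subtraction set is S = {1, 3, 4, 5, 6, 8}.
G(k) = mex{ G(k - s) : s in S, s <= k }. We compute iteratively: G(0) = 0.
G(1) = mex({0}) = 1
G(2) = mex({1}) = 0
G(3) = mex({0}) = 1
G(4) = mex({0, 1}) = 2
G(5) = mex({0, 1, 2}) = 3
G(6) = mex({0, 1, 3}) = 2
G(7) = mex({0, 1, 2}) = 3
G(8) = mex({0, 1, 2, 3}) = 4
G(9) = mex({1, 2, 3, 4}) = 0
G(10) = mex({0, 2, 3}) = 1
G(11) = mex({1, 2, 3, 4}) = 0
G(12) = mex({0, 2, 3, 4}) = 1
G(13) = mex({0, 1, 3, 4}) = 2
G(14) = mex({0, 1, 2, 4}) = 3
G(15) = mex({0, 1, 3}) = 2
G(16) = mex({0, 1, 2, 4}) = 3
Observe that G(9)..G(16) = 0, 1, 0, 1, 2, 3, 2, 3 repeats G(0)..G(7) = 0, 1, 0, 1, 2, 3, 2, 3.
For k >= max(S) = 8, G(k) is determined by the previous 8 values G(k-8)..G(k-1); a window of 8 consecutive values has recurred shifted by 9, so by induction G(k + 9) = G(k) for all k >= 0: the sequence is periodic from the start with period 9.
One period: G(0..8) = 0, 1, 0, 1, 2, 3, 2, 3, 4.
19 mod 9 = 1, so G(19) = G(1) = 1.

1


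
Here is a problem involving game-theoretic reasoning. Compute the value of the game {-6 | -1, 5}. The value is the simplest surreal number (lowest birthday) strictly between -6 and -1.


Left options: {-6}, max = -6
Right options: {-1, 5}, min = -1
All options are numbers and max(Left) < min(Right), so by the simplicity theorem the value is the simplest (earliest-born) number strictly between -6 and -1.
Integers -5 through -2 all lie strictly between -6 and -1.
Among integers, the simplest (lowest birthday = smallest |n|; 0 is born on day 0, +-n on day n) is -2.
No non-integer in the interval can be simpler: if x is a non-integer in the interval, then floor(x) or ceil(x) also lies in the interval (the interval contains an integer), and both are proper prefixes of x's sign expansion, i.e. born earlier. So the game value is -2.
Game value = -2

-2


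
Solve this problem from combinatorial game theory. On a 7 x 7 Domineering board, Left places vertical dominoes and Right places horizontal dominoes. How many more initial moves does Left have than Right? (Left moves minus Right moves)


Board is 7 x 7 (rows x cols).
Left (vertical) placements: (rows-1) * cols = 6 * 7 = 42
Right (horizontal) placements: rows * (cols-1) = 7 * 6 = 42
Advantage = Left - Right = 42 - 42 = 0

0


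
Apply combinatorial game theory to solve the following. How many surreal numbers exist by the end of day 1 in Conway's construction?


Day 0: {|} = 0 is born. Count = 1.
Day n: the number of surreal numbers born by day n is 2^(n+1) - 1.
By day 0: 2^1 - 1 = 1
By day 1: 2^2 - 1 = 3
By day 1: 3 surreal numbers.

3


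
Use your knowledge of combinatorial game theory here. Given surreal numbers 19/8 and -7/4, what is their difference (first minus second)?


x = 19/8, y = -7/4
Converting to common denominator: 8
x = 19/8, y = -14/8
x - y = 19/8 - -7/4 = 33/8

33/8


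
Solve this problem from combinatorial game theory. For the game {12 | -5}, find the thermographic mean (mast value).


Game = {12 | -5}, a switch {a | b} with numbers a > b.
Its thermograph has left wall a - t and right wall b + t, which meet at t = (a - b)/2, where both equal (a + b)/2. So the mast (mean value) is at (a + b)/2.
Mean = (12 + (-5))/2 = 7/2 = 7/2

7/2


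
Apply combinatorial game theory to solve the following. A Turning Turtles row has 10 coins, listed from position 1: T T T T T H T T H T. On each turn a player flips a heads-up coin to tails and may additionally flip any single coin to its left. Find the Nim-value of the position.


Coins: T T T T T H T T H T
Key fact: a single head at position k behaves exactly like a Nim heap of size k (turning it to T and optionally flipping a coin at j < k corresponds to moving the heap from k to j, or to 0), and heads combine as a disjunctive sum (two heads at the same place would cancel, matching j XOR j = 0). So the Nim-value is the XOR of the 1-indexed positions of the heads.
Face-up positions (1-indexed): [6, 9]
XOR 0 with 6: 0 XOR 6 = 6
XOR 6 with 9: 6 XOR 9 = 15
Nim-value = 15

15


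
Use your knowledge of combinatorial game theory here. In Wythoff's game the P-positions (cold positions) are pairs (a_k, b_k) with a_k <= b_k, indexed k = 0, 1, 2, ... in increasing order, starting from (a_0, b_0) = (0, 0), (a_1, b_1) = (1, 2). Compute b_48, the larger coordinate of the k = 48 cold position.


By Wythoff's theorem, a_k = floor(k * phi) and b_k = floor(k * phi^2) = a_k + k, where phi = (1 + sqrt(5))/2 is the golden ratio.
phi = (1 + sqrt(5))/2 = 1.618034
phi^2 = phi + 1 = 2.618034
k = 48
k * phi^2 = 48 * 2.618034 = 125.665631
b_48 = floor(k * phi^2) = 125 (check: a_48 + k = 77 + 48 = 125)

125


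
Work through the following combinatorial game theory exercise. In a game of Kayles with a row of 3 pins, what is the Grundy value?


Kayles: a move removes 1 or 2 adjacent pins from a contiguous row.
Removing pins from a row of k leaves two independent rows (a, b) with a + b = k - 1 (one pin) or a + b = k - 2 (two pins); an end removal gives a = 0.
By Sprague-Grundy, G(k) = mex{ G(a) XOR G(b) } over all these splits. G(0) = 0.
G(1): splits (0,0):0^0=0 -> mex({0}) = 1
G(2): splits (0,1):0^1=1 (0,0):0^0=0 -> mex({0, 1}) = 2
G(3): splits (0,2):0^2=2 (1,1):1^1=0 (0,1):0^1=1 -> mex({0, 1, 2}) = 3
Therefore G(3) = 3.

3


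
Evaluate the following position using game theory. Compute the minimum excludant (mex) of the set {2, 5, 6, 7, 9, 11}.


Set = {2, 5, 6, 7, 9, 11}
0 is NOT in the set. This is the mex.
mex = 0

0


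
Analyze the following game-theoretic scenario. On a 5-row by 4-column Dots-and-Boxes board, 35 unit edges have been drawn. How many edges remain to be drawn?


Grid: 5 x 4 boxes, i.e. 6 rows and 5 columns of dots.
Horizontal edges: (rows + 1) * cols = 6 * 4 = 24
Vertical edges: rows * (cols + 1) = 5 * 5 = 25
Total edges: 24 + 25 = 49
Edges drawn: 35
Remaining: 49 - 35 = 14

14


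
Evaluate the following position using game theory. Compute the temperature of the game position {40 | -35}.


The game is {40 | -35}, a switch {a | b} with numbers a > b.
Cooling {a | b} by t gives {a - t | b + t}, which stops being hot when a - t = b + t, i.e. at t = (a - b)/2. So the temperature of a switch is (a - b)/2.
Temperature = (Left option - Right option) / 2
= (40 - (-35)) / 2
= 75 / 2
= 75/2

75/2


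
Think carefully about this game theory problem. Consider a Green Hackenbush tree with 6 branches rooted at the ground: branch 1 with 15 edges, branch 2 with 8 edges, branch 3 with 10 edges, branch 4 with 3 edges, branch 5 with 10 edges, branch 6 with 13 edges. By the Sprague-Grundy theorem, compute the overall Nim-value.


The tree has 6 branches from the ground vertex.
In Green Hackenbush, the Nim-value of a simple path of length k is k.
Branch 1: length 15, Nim-value = 15
Branch 2: length 8, Nim-value = 8
Branch 3: length 10, Nim-value = 10
Branch 4: length 3, Nim-value = 3
Branch 5: length 10, Nim-value = 10
Branch 6: length 13, Nim-value = 13
Total Nim-value = XOR of all branch values:
0 XOR 15 = 15
15 XOR 8 = 7
7 XOR 10 = 13
13 XOR 3 = 14
14 XOR 10 = 4
4 XOR 13 = 9
Nim-value of the tree = 9

9


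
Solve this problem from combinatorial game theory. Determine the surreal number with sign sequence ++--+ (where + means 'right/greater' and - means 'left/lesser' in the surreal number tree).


Sign expansion: ++--+
Rule: track bounds (lo, hi), initially (-inf, +inf). On '+', the current value becomes lo and we move to the simplest number in (value, hi): value + 1 if hi = +inf, otherwise the midpoint (value + hi)/2. On '-', the current value becomes hi and we move to value - 1 if lo = -inf, otherwise the midpoint (lo + value)/2.
Start at 0.
Step 1: sign = +, move right. Bounds: (0, +inf). Value = 1
Step 2: sign = +, move right. Bounds: (1, +inf). Value = 2
Step 3: sign = -, move left. Bounds: (1, 2). Value = 3/2
Step 4: sign = -, move left. Bounds: (1, 3/2). Value = 5/4
Step 5: sign = +, move right. Bounds: (5/4, 3/2). Value = 11/8
The surreal number with sign expansion ++--+ is 11/8.

11/8


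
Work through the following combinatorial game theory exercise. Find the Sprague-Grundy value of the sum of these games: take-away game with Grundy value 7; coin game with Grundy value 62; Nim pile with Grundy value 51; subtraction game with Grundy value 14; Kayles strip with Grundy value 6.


By the Sprague-Grundy theorem, the Grundy value of a sum of games is the XOR of individual Grundy values.
take-away game: Grundy value = 7. Running XOR: 0 XOR 7 = 7
coin game: Grundy value = 62. Running XOR: 7 XOR 62 = 57
Nim pile: Grundy value = 51. Running XOR: 57 XOR 51 = 10
subtraction game: Grundy value = 14. Running XOR: 10 XOR 14 = 4
Kayles strip: Grundy value = 6. Running XOR: 4 XOR 6 = 2
The combined Grundy value is 2.

2


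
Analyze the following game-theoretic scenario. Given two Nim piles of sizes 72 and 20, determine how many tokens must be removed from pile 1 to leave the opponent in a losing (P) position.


Piles: 72 and 20
Current XOR: 72 XOR 20 = 92 (non-zero, so this is an N-position).
To make the XOR zero, we need to find a move that balances the piles.
For pile 1 (size 72): target = 72 XOR 92 = 20
We reduce pile 1 from 72 to 20.
Tokens removed: 72 - 20 = 52
Verification: 20 XOR 20 = 0

52


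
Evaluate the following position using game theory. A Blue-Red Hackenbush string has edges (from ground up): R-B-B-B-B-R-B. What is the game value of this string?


Edges (from ground): R-B-B-B-B-R-B
By Berlekamp's sign-expansion rule, a Blue-Red Hackenbush stalk has the value of the surreal number whose sign sequence is the edge sequence with B -> + and R -> -.
Sign sequence: -++++-+
Trace the sign expansion in the surreal number tree, starting from 0:
Edge 1: R (sign -) -> bounds (-inf, 0), value = -1
Edge 2: B (sign +) -> bounds (-1, 0), value = -1/2
Edge 3: B (sign +) -> bounds (-1/2, 0), value = -1/4
Edge 4: B (sign +) -> bounds (-1/4, 0), value = -1/8
Edge 5: B (sign +) -> bounds (-1/8, 0), value = -1/16
Edge 6: R (sign -) -> bounds (-1/8, -1/16), value = -3/32
Edge 7: B (sign +) -> bounds (-3/32, -1/16), value = -5/64
Game value = -5/64

-5/64


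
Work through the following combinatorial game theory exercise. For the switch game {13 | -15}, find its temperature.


The game is {13 | -15}, a switch {a | b} with numbers a > b.
Cooling {a | b} by t gives {a - t | b + t}, which stops being hot when a - t = b + t, i.e. at t = (a - b)/2. So the temperature of a switch is (a - b)/2.
Temperature = (Left option - Right option) / 2
= (13 - (-15)) / 2
= 28 / 2
= 14

14


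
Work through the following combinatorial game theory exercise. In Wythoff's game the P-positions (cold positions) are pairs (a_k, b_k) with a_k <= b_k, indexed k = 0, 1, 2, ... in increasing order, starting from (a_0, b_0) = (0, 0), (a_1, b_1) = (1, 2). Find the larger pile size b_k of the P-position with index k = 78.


By Wythoff's theorem, a_k = floor(k * phi) and b_k = floor(k * phi^2) = a_k + k, where phi = (1 + sqrt(5))/2 is the golden ratio.
phi = (1 + sqrt(5))/2 = 1.618034
phi^2 = phi + 1 = 2.618034
k = 78
k * phi^2 = 78 * 2.618034 = 204.206651
b_78 = floor(k * phi^2) = 204 (check: a_78 + k = 126 + 78 = 204)

204


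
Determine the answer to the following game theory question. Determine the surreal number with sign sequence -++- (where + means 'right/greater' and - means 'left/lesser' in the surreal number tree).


Sign expansion: -++-
Rule: track bounds (lo, hi), initially (-inf, +inf). On '+', the current value becomes lo and we move to the simplest number in (value, hi): value + 1 if hi = +inf, otherwise the midpoint (value + hi)/2. On '-', the current value becomes hi and we move to value - 1 if lo = -inf, otherwise the midpoint (lo + value)/2.
Start at 0.
Step 1: sign = -, move left. Bounds: (-inf, 0). Value = -1
Step 2: sign = +, move right. Bounds: (-1, 0). Value = -1/2
Step 3: sign = +, move right. Bounds: (-1/2, 0). Value = -1/4
Step 4: sign = -, move left. Bounds: (-1/2, -1/4). Value = -3/8
The surreal number with sign expansion -++- is -3/8.

-3/8


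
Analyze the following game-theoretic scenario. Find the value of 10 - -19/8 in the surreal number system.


x = 10, y = -19/8
Converting to common denominator: 8
x = 80/8, y = -19/8
x - y = 10 - -19/8 = 99/8

99/8


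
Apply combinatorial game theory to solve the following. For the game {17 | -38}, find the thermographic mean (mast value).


Game = {17 | -38}, a switch {a | b} with numbers a > b.
Its thermograph has left wall a - t and right wall b + t, which meet at t = (a - b)/2, where both equal (a + b)/2. So the mast (mean value) is at (a + b)/2.
Mean = (17 + (-38))/2 = -21/2 = -21/2

-21/2


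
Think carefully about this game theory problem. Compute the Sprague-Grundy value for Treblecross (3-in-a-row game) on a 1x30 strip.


Treblecross: place X on empty cells; 3-in-a-row wins.
Playing within two cells of an existing X lets the opponent win at once, so sensible play treats the cells i-2..i+2 around each X as dead. The player left with no safe cell loses, so this is a normal-play take-away game on strips of safe cells.
Placing X at cell i (0-indexed) of a strip of k safe cells leaves independent strips of sizes max(0, i-2) and max(0, k-i-3). Hence G(k) = mex{ G(max(0,i-2)) XOR G(max(0,k-i-3)) : 0 <= i < k }, with G(0) = 0.
G(1): splits (0,0):0^0=0 -> mex({0}) = 1
G(2): splits (0,0):0^0=0 -> mex({0}) = 1
G(3): splits (0,0):0^0=0 -> mex({0}) = 1
G(4): splits (0,1):0^1=1 (0,0):0^0=0 -> mex({0, 1}) = 2
G(5): splits (0,2):0^1=1 (0,1):0^1=1 (0,0):0^0=0 -> mex({0, 1}) = 2
G(6) = mex({1}) = 0
G(7) = mex({0, 1, 2}) = 3
G(8) = mex({0, 1, 2}) = 3
G(9) = mex({0, 2}) = 1
G(10) = mex({0, 2, 3}) = 1
G(11) = mex({0, 3}) = 1
G(12) = mex({1, 3}) = 0
G(13) = mex({0, 1, 2, 3}) = 4
G(14) = mex({0, 1, 2}) = 3
G(15) = mex({0, 1, 2}) = 3
G(16) = mex({0, 1, 2, 4}) = 3
G(17) = mex({0, 1, 3, 4}) = 2
G(18) = mex({0, 1, 3, 4}) = 2
G(19) = mex({0, 1, 3, 5}) = 2
G(20) = mex({0, 1, 2, 3, 5}) = 4
G(21) = mex({0, 1, 2, 3, 5}) = 4
G(22) = mex({1, 2, 6}) = 0
G(23) = mex({0, 1, 2, 3, 4, 6}) = 5
G(24) = mex({0, 1, 2, 3, 4}) = 5
G(25) = mex({0, 1, 3, 4, 7}) = 2
G(26) = mex({0, 1, 3, 4, 5, 7}) = 2
G(27) = mex({0, 1, 3, 5}) = 2
G(28) = mex({0, 1, 2, 5}) = 3
G(29) = mex({0, 1, 2, 4, 5, 6}) = 3
G(30) = mex({1, 2, 4, 6}) = 0
Therefore G(30) = 0.

0


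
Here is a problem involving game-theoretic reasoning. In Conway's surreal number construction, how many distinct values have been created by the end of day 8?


Day 0: {|} = 0 is born. Count = 1.
Day n: the number of surreal numbers born by day n is 2^(n+1) - 1.
By day 0: 2^1 - 1 = 1
By day 1: 2^2 - 1 = 3
By day 2: 2^3 - 1 = 7
By day 3: 2^4 - 1 = 15
By day 4: 2^5 - 1 = 31
By day 5: 2^6 - 1 = 63
By day 6: 2^7 - 1 = 127
By day 7: 2^8 - 1 = 255
By day 8: 2^9 - 1 = 511
By day 8: 511 surreal numbers.

511


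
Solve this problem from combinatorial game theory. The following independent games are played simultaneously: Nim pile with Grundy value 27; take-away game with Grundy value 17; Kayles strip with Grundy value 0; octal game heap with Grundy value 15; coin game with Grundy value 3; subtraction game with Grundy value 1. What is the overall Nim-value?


By the Sprague-Grundy theorem, the Grundy value of a sum of games is the XOR of individual Grundy values.
Nim pile: Grundy value = 27. Running XOR: 0 XOR 27 = 27
take-away game: Grundy value = 17. Running XOR: 27 XOR 17 = 10
Kayles strip: Grundy value = 0. Running XOR: 10 XOR 0 = 10
octal game heap: Grundy value = 15. Running XOR: 10 XOR 15 = 5
coin game: Grundy value = 3. Running XOR: 5 XOR 3 = 6
subtraction game: Grundy value = 1. Running XOR: 6 XOR 1 = 7
The combined Grundy value is 7.

7


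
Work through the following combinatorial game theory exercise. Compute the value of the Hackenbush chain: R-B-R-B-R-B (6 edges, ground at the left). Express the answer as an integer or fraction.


Edges (from ground): R-B-R-B-R-B
By Berlekamp's sign-expansion rule, a Blue-Red Hackenbush stalk has the value of the surreal number whose sign sequence is the edge sequence with B -> + and R -> -.
Sign sequence: -+-+-+
Trace the sign expansion in the surreal number tree, starting from 0:
Edge 1: R (sign -) -> bounds (-inf, 0), value = -1
Edge 2: B (sign +) -> bounds (-1, 0), value = -1/2
Edge 3: R (sign -) -> bounds (-1, -1/2), value = -3/4
Edge 4: B (sign +) -> bounds (-3/4, -1/2), value = -5/8
Edge 5: R (sign -) -> bounds (-3/4, -5/8), value = -11/16
Edge 6: B (sign +) -> bounds (-11/16, -5/8), value = -21/32
Game value = -21/32

-21/32


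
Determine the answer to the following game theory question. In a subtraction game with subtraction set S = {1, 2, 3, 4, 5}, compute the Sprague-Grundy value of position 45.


The subtraction set is S = {1, 2, 3, 4, 5}.
G(k) = mex{ G(k - s) : s in S, s <= k }. We compute iteratively: G(0) = 0.
G(1) = mex({0}) = 1
G(2) = mex({0, 1}) = 2
G(3) = mex({0, 1, 2}) = 3
G(4) = mex({0, 1, 2, 3}) = 4
G(5) = mex({0, 1, 2, 3, 4}) = 5
G(6) = mex({1, 2, 3, 4, 5}) = 0
G(7) = mex({0, 2, 3, 4, 5}) = 1
G(8) = mex({0, 1, 3, 4, 5}) = 2
G(9) = mex({0, 1, 2, 4, 5}) = 3
G(10) = mex({0, 1, 2, 3, 5}) = 4
Observe that G(6)..G(10) = 0, 1, 2, 3, 4 repeats G(0)..G(4) = 0, 1, 2, 3, 4.
For k >= max(S) = 5, G(k) is determined by the previous 5 values G(k-5)..G(k-1); a window of 5 consecutive values has recurred shifted by 6, so by induction G(k + 6) = G(k) for all k >= 0: the sequence is periodic from the start with period 6.
One period: G(0..5) = 0, 1, 2, 3, 4, 5.
45 mod 6 = 3, so G(45) = G(3) = 3.

3


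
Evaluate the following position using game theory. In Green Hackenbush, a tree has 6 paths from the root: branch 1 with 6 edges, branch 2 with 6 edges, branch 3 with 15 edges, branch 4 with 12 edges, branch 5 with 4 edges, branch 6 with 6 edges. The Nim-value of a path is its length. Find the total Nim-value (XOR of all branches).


The tree has 6 branches from the ground vertex.
In Green Hackenbush, the Nim-value of a simple path of length k is k.
Branch 1: length 6, Nim-value = 6
Branch 2: length 6, Nim-value = 6
Branch 3: length 15, Nim-value = 15
Branch 4: length 12, Nim-value = 12
Branch 5: length 4, Nim-value = 4
Branch 6: length 6, Nim-value = 6
Total Nim-value = XOR of all branch values:
0 XOR 6 = 6
6 XOR 6 = 0
0 XOR 15 = 15
15 XOR 12 = 3
3 XOR 4 = 7
7 XOR 6 = 1
Nim-value of the tree = 1

1


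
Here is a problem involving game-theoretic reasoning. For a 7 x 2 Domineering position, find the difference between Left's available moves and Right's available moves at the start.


Board is 7 x 2 (rows x cols).
Left (vertical) placements: (rows-1) * cols = 6 * 2 = 12
Right (horizontal) placements: rows * (cols-1) = 7 * 1 = 7
Advantage = Left - Right = 12 - 7 = 5

5
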